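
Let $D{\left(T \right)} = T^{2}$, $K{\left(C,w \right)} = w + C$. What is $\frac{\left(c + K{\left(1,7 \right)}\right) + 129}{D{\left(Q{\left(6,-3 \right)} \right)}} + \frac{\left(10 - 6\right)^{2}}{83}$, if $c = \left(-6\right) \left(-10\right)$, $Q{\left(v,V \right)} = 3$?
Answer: $\frac{16495}{747} \approx 22.082$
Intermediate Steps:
$K{\left(C,w \right)} = C + w$
$c = 60$
$\frac{\left(c + K{\left(1,7 \right)}\right) + 129}{D{\left(Q{\left(6,-3 \right)} \right)}} + \frac{\left(10 - 6\right)^{2}}{83} = \frac{\left(60 + \left(1 + 7\right)\right) + 129}{3^{2}} + \frac{\left(10 - 6\right)^{2}}{83} = \frac{\left(60 + 8\right) + 129}{9} + 4^{2} \cdot \frac{1}{83} = \left(68 + 129\right) \frac{1}{9} + 16 \cdot \frac{1}{83} = 197 \cdot \frac{1}{9} + \frac{16}{83} = \frac{197}{9} + \frac{16}{83} = \frac{16495}{747}$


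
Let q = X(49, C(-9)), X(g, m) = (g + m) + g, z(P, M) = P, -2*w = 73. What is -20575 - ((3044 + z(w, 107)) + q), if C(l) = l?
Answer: -47343/2 ≈ -23672.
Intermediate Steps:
w = -73/2 (w = -1/2*73 = -73/2 ≈ -36.500)
X(g, m) = m + 2*g
q = 89 (q = -9 + 2*49 = -9 + 98 = 89)
-20575 - ((3044 + z(w, 107)) + q) = -20575 - ((3044 - 73/2) + 89) = -20575 - (6015/2 + 89) = -20575 - 1*6193/2 = -20575 - 6193/2 = -47343/2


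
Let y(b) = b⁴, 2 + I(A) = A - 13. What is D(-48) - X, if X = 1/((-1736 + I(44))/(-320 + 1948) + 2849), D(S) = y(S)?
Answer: 24612284987812/4636465 ≈ 5.3084e+6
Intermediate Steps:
I(A) = -15 + A (I(A) = -2 + (A - 13) = -2 + (-13 + A) = -15 + A)
D(S) = S⁴
X = 1628/4636465 (X = 1/((-1736 + (-15 + 44))/(-320 + 1948) + 2849) = 1/((-1736 + 29)/1628 + 2849) = 1/(-1707*1/1628 + 2849) = 1/(-1707/1628 + 2849) = 1/(4636465/1628) = 1628/4636465 ≈ 0.00035113)
D(-48) - X = (-48)⁴ - 1*1628/4636465 = 5308416 - 1628/4636465 = 24612284987812/4636465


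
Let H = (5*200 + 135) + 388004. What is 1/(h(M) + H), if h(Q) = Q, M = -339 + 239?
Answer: 1/389039 ≈ 2.5704e-6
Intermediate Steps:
M = -100
H = 389139 (H = (1000 + 135) + 388004 = 1135 + 388004 = 389139)
1/(h(M) + H) = 1/(-100 + 389139) = 1/389039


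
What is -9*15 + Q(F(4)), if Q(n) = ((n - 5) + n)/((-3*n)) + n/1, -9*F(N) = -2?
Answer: -2303/18 ≈ -127.94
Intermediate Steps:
F(N) = 2/9 (F(N) = -⅑*(-2) = 2/9)
Q(n) = n - (-5 + 2*n)/(3*n) (Q(n) = ((-5 + n) + n)*(-1/(3*n)) + n*1 = (-5 + 2*n)*(-1/(3*n)) + n = -(-5 + 2*n)/(3*n) + n = n - (-5 + 2*n)/(3*n))
-9*15 + Q(F(4)) = -9*15 + (-⅔ + 2/9 + 5/(3*(2/9))) = -135 + (-⅔ + 2/9 + (5/3)*(9/2)) = -135 + (-⅔ + 2/9 + 15/2) = -135 + 127/18 = -2303/18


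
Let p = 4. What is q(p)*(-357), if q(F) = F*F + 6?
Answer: -7854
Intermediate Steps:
q(F) = 6 + F**2 (q(F) = F**2 + 6 = 6 + F**2)
q(p)*(-357) = (6 + 4**2)*(-357) = (6 + 16)*(-357) = 22*(-357) = -7854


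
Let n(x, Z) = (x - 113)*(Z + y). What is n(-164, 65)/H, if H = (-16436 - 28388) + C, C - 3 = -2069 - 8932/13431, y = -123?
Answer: -9808293/28626751 ≈ -0.34263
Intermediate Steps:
C = -2523398/1221 (C = 3 + (-2069 - 8932/13431) = 3 + (-2069 - 8932*1/13431) = 3 + (-2069 - 812/1221) = 3 - 2527061/1221 = -2523398/1221 ≈ -2066.7)
H = -57253502/1221 (H = (-16436 - 28388) - 2523398/1221 = -44824 - 2523398/1221 = -57253502/1221 ≈ -46891.)
n(x, Z) = (-123 + Z)*(-113 + x) (n(x, Z) = (x - 113)*(Z - 123) = (-113 + x)*(-123 + Z) = (-123 + Z)*(-113 + x))
n(-164, 65)/H = (13899 - 123*(-164) - 113*65 + 65*(-164))/(-57253502/1221) = (13899 + 20172 - 7345 - 10660)*(-1221/57253502) = 16066*(-1221/57253502) = -9808293/28626751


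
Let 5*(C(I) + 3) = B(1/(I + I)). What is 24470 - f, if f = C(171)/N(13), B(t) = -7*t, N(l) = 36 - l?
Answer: 962410237/39330 ≈ 24470.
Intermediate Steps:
C(I) = -3 - 7/(10*I) (C(I) = -3 + (-7/(I + I))/5 = -3 + (-7*1/(2*I))/5 = -3 + (-7/(2*I))/5 = -3 - 7/(10*I))
f = -5137/39330 (f = (-3 - 7/10/171)/(36 - 1*13) = (-3 - 7/10*1/171)/(36 - 13) = (-3 - 7/1710)/23 = -5137/1710*1/23 = -5137/39330 ≈ -0.13061)
24470 - f = 24470 - 1*(-5137/39330) = 24470 + 5137/39330 = 962410237/39330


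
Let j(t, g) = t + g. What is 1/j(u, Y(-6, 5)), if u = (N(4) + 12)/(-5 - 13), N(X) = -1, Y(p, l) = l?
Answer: 18/79 ≈ 0.22785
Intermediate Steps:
u = -11/18 (u = (-1 + 12)/(-5 - 13) = 11/(-18) = 11*(-1/18) = -11/18 ≈ -0.61111)
j(t, g) = g + t
1/j(u, Y(-6, 5)) = 1/(5 - 11/18) = 1/(79/18) = 18/79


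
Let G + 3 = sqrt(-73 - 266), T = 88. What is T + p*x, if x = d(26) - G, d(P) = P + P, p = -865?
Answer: -47487 + 865*I*sqrt(339) ≈ -47487.0 + 15926.0*I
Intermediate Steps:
d(P) = 2*P
G = -3 + I*sqrt(339) (G = -3 + sqrt(-73 - 266) = -3 + sqrt(-339) = -3 + I*sqrt(339) ≈ -3.0 + 18.412*I)
x = 55 - I*sqrt(339) (x = 2*26 - (-3 + I*sqrt(339)) = 52 + (3 - I*sqrt(339)) = 55 - I*sqrt(339) ≈ 55.0 - 18.412*I)
T + p*x = 88 - 865*(55 - I*sqrt(339)) = 88 + (-47575 + 865*I*sqrt(339)) = -47487 + 865*I*sqrt(339)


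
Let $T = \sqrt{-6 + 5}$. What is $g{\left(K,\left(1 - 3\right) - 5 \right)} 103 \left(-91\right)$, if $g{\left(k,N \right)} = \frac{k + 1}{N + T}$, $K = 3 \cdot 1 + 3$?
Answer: $\frac{459277}{50} + \frac{65611 i}{50} \approx 9185.5 + 1312.2 i$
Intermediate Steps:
$K = 6$ ($K = 3 + 3 = 6$)
$T = i$ ($T = \sqrt{-1} = i \approx 1.0 i$)
$g{\left(k,N \right)} = \frac{1 + k}{i + N}$ ($g{\left(k,N \right)} = \frac{k + 1}{N + i} = \frac{1 + k}{i + N}$)
$g{\left(K,\left(1 - 3\right) - 5 \right)} 103 \left(-91\right) = \frac{1 + 6}{i + \left(\left(1 - 3\right) - 5\right)} 103 \left(-91\right) = \frac{1}{i - 7} \cdot 7 \cdot 103 \left(-91\right) = \frac{1}{-7 + i} 7 \cdot 103 \left(-91\right) = \frac{-7 - i}{50} \cdot 7 \cdot 103 \left(-91\right) = \frac{7 \left(-7 - i\right)}{50} \cdot 103 \left(-91\right) = \frac{721 \left(-7 - i\right)}{50} \left(-91\right) = - \frac{65611 \left(-7 - i\right)}{50}$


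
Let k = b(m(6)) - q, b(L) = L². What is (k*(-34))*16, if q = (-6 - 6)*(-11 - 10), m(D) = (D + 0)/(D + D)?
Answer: 136952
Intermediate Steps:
m(D) = ½ (m(D) = D/((2*D)) = D*(1/(2*D)) = ½)
q = 252 (q = -12*(-21) = 252)
k = -1007/4 (k = (½)² - 1*252 = ¼ - 252 = -1007/4 ≈ -251.75)
(k*(-34))*16 = -1007/4*(-34)*16 = (17119/2)*16 = 136952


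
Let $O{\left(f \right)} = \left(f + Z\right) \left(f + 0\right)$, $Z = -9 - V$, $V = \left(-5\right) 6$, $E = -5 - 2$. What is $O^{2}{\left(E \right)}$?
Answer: $9604$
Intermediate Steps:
$E = -7$
$V = -30$
$Z = 21$ ($Z = -9 - -30 = -9 + 30 = 21$)
$O{\left(f \right)} = f \left(21 + f\right)$ ($O{\left(f \right)} = \left(f + 21\right) \left(f + 0\right) = \left(21 + f\right) f = f \left(21 + f\right)$)
$O^{2}{\left(E \right)} = \left(- 7 \left(21 - 7\right)\right)^{2} = \left(\left(-7\right) 14\right)^{2} = \left(-98\right)^{2} = 9604$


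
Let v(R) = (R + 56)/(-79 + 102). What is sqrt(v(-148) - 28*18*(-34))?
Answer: 2*sqrt(4283) ≈ 130.89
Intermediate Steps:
v(R) = 56/23 + R/23 (v(R) = (56 + R)/23 = (56 + R)*(1/23) = 56/23 + R/23)
sqrt(v(-148) - 28*18*(-34)) = sqrt((56/23 + (1/23)*(-148)) - 28*18*(-34)) = sqrt((56/23 - 148/23) - 504*(-34)) = sqrt(-4 + 17136) = sqrt(17132) = 2*sqrt(4283)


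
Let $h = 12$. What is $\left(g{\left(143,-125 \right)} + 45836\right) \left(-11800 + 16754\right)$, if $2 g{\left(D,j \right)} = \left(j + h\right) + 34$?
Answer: $226875861$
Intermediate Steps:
$g{\left(D,j \right)} = 23 + \frac{j}{2}$ ($g{\left(D,j \right)} = \frac{\left(j + 12\right) + 34}{2} = \frac{\left(12 + j\right) + 34}{2} = \frac{46 + j}{2} = 23 + \frac{j}{2}$)
$\left(g{\left(143,-125 \right)} + 45836\right) \left(-11800 + 16754\right) = \left(\left(23 + \frac{1}{2} \left(-125\right)\right) + 45836\right) \left(-11800 + 16754\right) = \left(\left(23 - \frac{125}{2}\right) + 45836\right) 4954 = \left(- \frac{79}{2} + 45836\right) 4954 = \frac{91593}{2} \cdot 4954 = 226875861$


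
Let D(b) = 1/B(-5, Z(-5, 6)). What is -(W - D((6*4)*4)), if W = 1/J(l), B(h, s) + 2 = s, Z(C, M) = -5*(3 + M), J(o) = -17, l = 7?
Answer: 30/799 ≈ 0.037547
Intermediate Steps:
Z(C, M) = -15 - 5*M
B(h, s) = -2 + s
D(b) = -1/47 (D(b) = 1/(-2 + (-15 - 5*6)) = 1/(-2 + (-15 - 30)) = 1/(-2 - 45) = 1/(-47) = -1/47)
W = -1/17 (W = 1/(-17) = -1/17 ≈ -0.058824)
-(W - D((6*4)*4)) = -(-1/17 - 1*(-1/47)) = -(-1/17 + 1/47) = -1*(-30/799) = 30/799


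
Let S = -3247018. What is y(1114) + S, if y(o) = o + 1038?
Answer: -3244866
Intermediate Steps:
y(o) = 1038 + o
y(1114) + S = (1038 + 1114) - 3247018 = 2152 - 3247018 = -3244866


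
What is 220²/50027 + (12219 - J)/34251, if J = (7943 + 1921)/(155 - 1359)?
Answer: 227700296265/171918635959 ≈ 1.3245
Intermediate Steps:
J = -2466/301 (J = 9864/(-1204) = 9864*(-1/1204) = -2466/301 ≈ -8.1927)
220²/50027 + (12219 - J)/34251 = 220²/50027 + (12219 - 1*(-2466/301))/34251 = 48400*(1/50027) + (12219 + 2466/301)*(1/34251) = 48400/50027 + (3680385/301)*(1/34251) = 48400/50027 + 1226795/3436517 = 227700296265/171918635959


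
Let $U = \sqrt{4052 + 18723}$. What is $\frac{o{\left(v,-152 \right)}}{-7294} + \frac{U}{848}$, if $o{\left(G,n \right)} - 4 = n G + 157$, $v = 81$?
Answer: $\frac{12151}{7294} + \frac{5 \sqrt{911}}{848} \approx 1.8439$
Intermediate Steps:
$o{\left(G,n \right)} = 161 + G n$ ($o{\left(G,n \right)} = 4 + \left(n G + 157\right) = 4 + \left(G n + 157\right) = 4 + \left(157 + G n\right) = 161 + G n$)
$U = 5 \sqrt{911}$ ($U = \sqrt{22775} = 5 \sqrt{911} \approx 150.91$)
$\frac{o{\left(v,-152 \right)}}{-7294} + \frac{U}{848} = \frac{161 + 81 \left(-152\right)}{-7294} + \frac{5 \sqrt{911}}{848} = \left(161 - 12312\right) \left(- \frac{1}{7294}\right) + 5 \sqrt{911} \cdot \frac{1}{848} = \left(-12151\right) \left(- \frac{1}{7294}\right) + \frac{5 \sqrt{911}}{848} = \frac{12151}{7294} + \frac{5 \sqrt{911}}{848}$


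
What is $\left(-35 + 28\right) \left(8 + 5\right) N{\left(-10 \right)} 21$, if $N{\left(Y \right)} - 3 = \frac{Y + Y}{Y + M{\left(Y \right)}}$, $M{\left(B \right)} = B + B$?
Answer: $-7007$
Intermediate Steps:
$M{\left(B \right)} = 2 B$
$N{\left(Y \right)} = \frac{11}{3}$ ($N{\left(Y \right)} = 3 + \frac{Y + Y}{Y + 2 Y} = 3 + \frac{2 Y}{3 Y} = 3 + 2 Y \frac{1}{3 Y} = 3 + \frac{2}{3} = \frac{11}{3}$)
$\left(-35 + 28\right) \left(8 + 5\right) N{\left(-10 \right)} 21 = \left(-35 + 28\right) \left(8 + 5\right) \frac{11}{3} \cdot 21 = \left(-7\right) 13 \cdot \frac{11}{3} \cdot 21 = \left(-91\right) \frac{11}{3} \cdot 21 = \left(- \frac{1001}{3}\right) 21 = -7007$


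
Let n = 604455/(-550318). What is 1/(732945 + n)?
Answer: 550318/403352222055 ≈ 1.3644e-6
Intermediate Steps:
n = -604455/550318 (n = 604455*(-1/550318) = -604455/550318 ≈ -1.0984)
1/(732945 + n) = 1/(732945 - 604455/550318) = 1/(403352222055/550318) = 550318/403352222055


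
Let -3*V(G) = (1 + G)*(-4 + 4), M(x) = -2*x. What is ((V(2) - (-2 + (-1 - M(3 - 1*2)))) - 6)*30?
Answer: -150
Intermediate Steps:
V(G) = 0 (V(G) = -(1 + G)*(-4 + 4)/3 = -(1 + G)*0/3 = -1/3*0 = 0)
((V(2) - (-2 + (-1 - M(3 - 1*2)))) - 6)*30 = ((0 - (-2 + (-1 - (-2)*(3 - 1*2)))) - 6)*30 = ((0 - (-2 + (-1 - (-2)*(3 - 2)))) - 6)*30 = ((0 - (-2 + (-1 - (-2)))) - 6)*30 = ((0 - (-2 + (-1 - 1*(-2)))) - 6)*30 = ((0 - (-2 + (-1 + 2))) - 6)*30 = ((0 - (-2 + 1)) - 6)*30 = ((0 - 1*(-1)) - 6)*30 = ((0 + 1) - 6)*30 = (1 - 6)*30 = -5*30 = -150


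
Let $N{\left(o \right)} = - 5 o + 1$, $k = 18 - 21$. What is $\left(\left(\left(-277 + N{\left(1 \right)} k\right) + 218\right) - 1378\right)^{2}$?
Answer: $2030625$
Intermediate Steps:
$k = -3$ ($k = 18 - 21 = -3$)
$N{\left(o \right)} = 1 - 5 o$
$\left(\left(\left(-277 + N{\left(1 \right)} k\right) + 218\right) - 1378\right)^{2} = \left(\left(\left(-277 + \left(1 - 5\right) \left(-3\right)\right) + 218\right) - 1378\right)^{2} = \left(\left(\left(-277 - -12\right) + 218\right) - 1378\right)^{2} = \left(\left(\left(-277 + 12\right) + 218\right) - 1378\right)^{2} = \left(\left(-265 + 218\right) - 1378\right)^{2} = \left(-47 - 1378\right)^{2} = \left(-1425\right)^{2} = 2030625$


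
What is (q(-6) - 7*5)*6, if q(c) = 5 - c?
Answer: -144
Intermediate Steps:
(q(-6) - 7*5)*6 = ((5 - 1*(-6)) - 7*5)*6 = ((5 + 6) - 35)*6 = (11 - 35)*6 = -24*6 = -144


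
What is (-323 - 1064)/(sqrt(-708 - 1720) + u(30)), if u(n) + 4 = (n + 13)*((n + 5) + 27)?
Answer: -97163/186544 + 73*I*sqrt(607)/186544 ≈ -0.52086 + 0.0096413*I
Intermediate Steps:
u(n) = -4 + (13 + n)*(32 + n) (u(n) = -4 + (n + 13)*((n + 5) + 27) = -4 + (13 + n)*((5 + n) + 27) = -4 + (13 + n)*(32 + n))
(-323 - 1064)/(sqrt(-708 - 1720) + u(30)) = (-323 - 1064)/(sqrt(-708 - 1720) + (412 + 30**2 + 45*30)) = -1387/(sqrt(-2428) + (412 + 900 + 1350)) = -1387/(2*I*sqrt(607) + 2662) = -1387/(2662 + 2*I*sqrt(607))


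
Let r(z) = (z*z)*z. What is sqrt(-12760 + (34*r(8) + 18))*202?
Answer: 202*sqrt(4666) ≈ 13798.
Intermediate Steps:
r(z) = z**3 (r(z) = z**2*z = z**3)
sqrt(-12760 + (34*r(8) + 18))*202 = sqrt(-12760 + (34*8**3 + 18))*202 = sqrt(-12760 + (34*512 + 18))*202 = sqrt(-12760 + (17408 + 18))*202 = sqrt(-12760 + 17426)*202 = sqrt(4666)*202 = 202*sqrt(4666)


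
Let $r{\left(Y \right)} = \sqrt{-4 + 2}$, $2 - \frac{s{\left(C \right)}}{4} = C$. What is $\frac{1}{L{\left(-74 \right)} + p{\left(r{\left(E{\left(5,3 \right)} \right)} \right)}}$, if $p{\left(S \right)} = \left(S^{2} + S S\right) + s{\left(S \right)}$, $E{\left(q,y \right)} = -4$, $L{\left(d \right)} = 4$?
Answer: $\frac{1}{12} + \frac{i \sqrt{2}}{24} \approx 0.083333 + 0.058926 i$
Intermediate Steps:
$s{\left(C \right)} = 8 - 4 C$
$r{\left(Y \right)} = i \sqrt{2}$ ($r{\left(Y \right)} = \sqrt{-2} = i \sqrt{2}$)
$p{\left(S \right)} = 8 - 4 S + 2 S^{2}$ ($p{\left(S \right)} = \left(S^{2} + S S\right) - \left(-8 + 4 S\right) = \left(S^{2} + S^{2}\right) - \left(-8 + 4 S\right) = 2 S^{2} - \left(-8 + 4 S\right) = 8 - 4 S + 2 S^{2}$)
$\frac{1}{L{\left(-74 \right)} + p{\left(r{\left(E{\left(5,3 \right)} \right)} \right)}} = \frac{1}{4 + \left(8 - 4 i \sqrt{2} + 2 \left(i \sqrt{2}\right)^{2}\right)} = \frac{1}{4 + \left(8 - 4 i \sqrt{2} + 2 \left(-2\right)\right)} = \frac{1}{4 - \left(-4 + 4 i \sqrt{2}\right)} = \frac{1}{4 + \left(4 - 4 i \sqrt{2}\right)} = \frac{1}{8 - 4 i \sqrt{2}}$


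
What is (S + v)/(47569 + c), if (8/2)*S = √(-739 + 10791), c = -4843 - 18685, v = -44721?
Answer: -44721/24041 + √2513/48082 ≈ -1.8592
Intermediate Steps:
c = -23528
S = √2513/2 (S = √(-739 + 10791)/4 = √10052/4 = (2*√2513)/4 = √2513/2 ≈ 25.065)
(S + v)/(47569 + c) = (√2513/2 - 44721)/(47569 - 23528) = (-44721 + √2513/2)/24041 = (-44721 + √2513/2)*(1/24041) = -44721/24041 + √2513/48082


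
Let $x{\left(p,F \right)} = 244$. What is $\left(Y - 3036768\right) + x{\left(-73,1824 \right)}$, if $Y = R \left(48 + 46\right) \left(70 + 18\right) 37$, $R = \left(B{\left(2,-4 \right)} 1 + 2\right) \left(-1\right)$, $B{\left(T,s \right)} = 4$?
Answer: $-4872908$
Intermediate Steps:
$R = -6$ ($R = \left(4 \cdot 1 + 2\right) \left(-1\right) = \left(4 + 2\right) \left(-1\right) = 6 \left(-1\right) = -6$)
$Y = -1836384$ ($Y = - 6 \left(48 + 46\right) \left(70 + 18\right) 37 = - 6 \cdot 94 \cdot 88 \cdot 37 = \left(-6\right) 8272 \cdot 37 = \left(-49632\right) 37 = -1836384$)
$\left(Y - 3036768\right) + x{\left(-73,1824 \right)} = \left(-1836384 - 3036768\right) + 244 = -4873152 + 244 = -4872908$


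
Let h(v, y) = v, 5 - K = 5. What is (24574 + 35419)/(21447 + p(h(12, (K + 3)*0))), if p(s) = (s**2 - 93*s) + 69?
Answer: 59993/20544 ≈ 2.9202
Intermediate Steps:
K = 0 (K = 5 - 1*5 = 5 - 5 = 0)
p(s) = 69 + s**2 - 93*s
(24574 + 35419)/(21447 + p(h(12, (K + 3)*0))) = (24574 + 35419)/(21447 + (69 + 12**2 - 93*12)) = 59993/(21447 + (69 + 144 - 1116)) = 59993/(21447 - 903) = 59993/20544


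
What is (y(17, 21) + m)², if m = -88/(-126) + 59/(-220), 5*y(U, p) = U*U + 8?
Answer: 687650587009/192099600 ≈ 3579.7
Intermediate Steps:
y(U, p) = 8/5 + U²/5 (y(U, p) = (U*U + 8)/5 = (U² + 8)/5 = (8 + U²)/5 = 8/5 + U²/5)
m = 5963/13860 (m = -88*(-1/126) + 59*(-1/220) = 44/63 - 59/220 = 5963/13860 ≈ 0.43023)
(y(17, 21) + m)² = ((8/5 + (⅕)*17²) + 5963/13860)² = ((8/5 + (⅕)*289) + 5963/13860)² = ((8/5 + 289/5) + 5963/13860)² = (297/5 + 5963/13860)² = (829247/13860)² = 687650587009/192099600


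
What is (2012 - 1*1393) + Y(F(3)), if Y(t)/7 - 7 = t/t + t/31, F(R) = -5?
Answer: 20890/31 ≈ 673.87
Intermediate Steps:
Y(t) = 56 + 7*t/31 (Y(t) = 49 + 7*(t/t + t/31) = 49 + 7*(1 + t*(1/31)) = 49 + 7*(1 + t/31) = 49 + (7 + 7*t/31) = 56 + 7*t/31)
(2012 - 1*1393) + Y(F(3)) = (2012 - 1*1393) + (56 + (7/31)*(-5)) = (2012 - 1393) + (56 - 35/31) = 619 + 1701/31 = 20890/31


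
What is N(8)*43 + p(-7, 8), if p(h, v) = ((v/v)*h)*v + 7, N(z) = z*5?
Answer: 1671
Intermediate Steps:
N(z) = 5*z
p(h, v) = 7 + h*v (p(h, v) = (1*h)*v + 7 = h*v + 7 = 7 + h*v)
N(8)*43 + p(-7, 8) = (5*8)*43 + (7 - 7*8) = 40*43 + (7 - 56) = 1720 - 49 = 1671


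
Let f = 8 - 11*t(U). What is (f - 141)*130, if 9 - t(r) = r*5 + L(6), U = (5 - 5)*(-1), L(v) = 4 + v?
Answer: -15860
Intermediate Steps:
U = 0 (U = 0*(-1) = 0)
t(r) = -1 - 5*r (t(r) = 9 - (r*5 + (4 + 6)) = 9 - (5*r + 10) = 9 - (10 + 5*r) = 9 + (-10 - 5*r) = -1 - 5*r)
f = 19 (f = 8 - 11*(-1 - 5*0) = 8 - 11*(-1 + 0) = 8 - 11*(-1) = 8 + 11 = 19)
(f - 141)*130 = (19 - 141)*130 = -122*130 = -15860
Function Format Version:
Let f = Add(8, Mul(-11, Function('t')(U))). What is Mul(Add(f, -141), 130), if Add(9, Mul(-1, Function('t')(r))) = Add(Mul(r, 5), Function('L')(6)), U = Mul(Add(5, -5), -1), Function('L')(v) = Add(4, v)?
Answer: -15860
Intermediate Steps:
U = 0 (U = Mul(0, -1) = 0)
Function('t')(r) = Add(-1, Mul(-5, r)) (Function('t')(r) = Add(9, Mul(-1, Add(Mul(r, 5), Add(4, 6)))) = Add(9, Mul(-1, Add(Mul(5, r), 10))) = Add(9, Mul(-1, Add(10, Mul(5, r)))) = Add(9, Add(-10, Mul(-5, r))) = Add(-1, Mul(-5, r)))
f = 19 (f = Add(8, Mul(-11, Add(-1, Mul(-5, 0)))) = Add(8, Mul(-11, Add(-1, 0))) = Add(8, Mul(-11, -1)) = Add(8, 11) = 19)
Mul(Add(f, -141), 130) = Mul(Add(19, -141), 130) = Mul(-122, 130) = -15860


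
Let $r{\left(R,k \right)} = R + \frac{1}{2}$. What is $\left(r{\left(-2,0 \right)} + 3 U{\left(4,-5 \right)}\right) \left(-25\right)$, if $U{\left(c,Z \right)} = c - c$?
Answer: $\frac{75}{2} \approx 37.5$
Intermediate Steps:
$r{\left(R,k \right)} = \frac{1}{2} + R$ ($r{\left(R,k \right)} = R + \frac{1}{2} = \frac{1}{2} + R$)
$U{\left(c,Z \right)} = 0$
$\left(r{\left(-2,0 \right)} + 3 U{\left(4,-5 \right)}\right) \left(-25\right) = \left(\left(\frac{1}{2} - 2\right) + 3 \cdot 0\right) \left(-25\right) = \left(- \frac{3}{2} + 0\right) \left(-25\right) = \left(- \frac{3}{2}\right) \left(-25\right) = \frac{75}{2}$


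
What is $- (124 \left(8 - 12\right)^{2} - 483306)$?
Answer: $481322$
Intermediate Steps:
$- (124 \left(8 - 12\right)^{2} - 483306) = - (124 \left(-4\right)^{2} - 483306) = - (124 \cdot 16 - 483306) = - (1984 - 483306) = \left(-1\right) \left(-481322\right) = 481322$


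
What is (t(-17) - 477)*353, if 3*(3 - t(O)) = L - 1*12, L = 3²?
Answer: -166969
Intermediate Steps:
L = 9
t(O) = 4 (t(O) = 3 - (9 - 1*12)/3 = 3 - (9 - 12)/3 = 3 - ⅓*(-3) = 3 + 1 = 4)
(t(-17) - 477)*353 = (4 - 477)*353 = -473*353 = -166969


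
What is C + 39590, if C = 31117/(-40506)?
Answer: 1603601423/40506 ≈ 39589.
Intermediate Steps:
C = -31117/40506 (C = 31117*(-1/40506) = -31117/40506 ≈ -0.76821)
C + 39590 = -31117/40506 + 39590 = 1603601423/40506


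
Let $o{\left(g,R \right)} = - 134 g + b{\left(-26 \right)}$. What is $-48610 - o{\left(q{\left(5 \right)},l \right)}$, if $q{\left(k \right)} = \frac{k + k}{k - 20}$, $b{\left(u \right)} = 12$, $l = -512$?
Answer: $- \frac{146134}{3} \approx -48711.0$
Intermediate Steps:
$q{\left(k \right)} = \frac{2 k}{-20 + k}$
$o{\left(g,R \right)} = 12 - 134 g$ ($o{\left(g,R \right)} = - 134 g + 12 = 12 - 134 g$)
$-48610 - o{\left(q{\left(5 \right)},l \right)} = -48610 - \left(12 - 134 \cdot 2 \cdot 5 \frac{1}{-20 + 5}\right) = -48610 - \left(12 - 134 \cdot 2 \cdot 5 \frac{1}{-15}\right) = -48610 - \left(12 - 134 \cdot 2 \cdot 5 \left(- \frac{1}{15}\right)\right) = -48610 - \left(12 - - \frac{268}{3}\right) = -48610 - \left(12 + \frac{268}{3}\right) = -48610 - \frac{304}{3} = - \frac{146134}{3}$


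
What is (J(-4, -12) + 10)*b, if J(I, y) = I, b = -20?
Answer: -120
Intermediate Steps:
(J(-4, -12) + 10)*b = (-4 + 10)*(-20) = 6*(-20) = -120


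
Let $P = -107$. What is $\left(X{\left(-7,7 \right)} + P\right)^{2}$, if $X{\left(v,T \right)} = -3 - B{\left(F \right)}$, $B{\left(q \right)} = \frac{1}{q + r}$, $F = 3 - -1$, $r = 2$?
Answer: $\frac{436921}{36} \approx 12137.0$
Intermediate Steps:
$F = 4$ ($F = 3 + 1 = 4$)
$B{\left(q \right)} = \frac{1}{2 + q}$ ($B{\left(q \right)} = \frac{1}{q + 2} = \frac{1}{2 + q}$)
$X{\left(v,T \right)} = - \frac{19}{6}$ ($X{\left(v,T \right)} = -3 - \frac{1}{2 + 4} = -3 - \frac{1}{6} = - \frac{19}{6}$)
$\left(X{\left(-7,7 \right)} + P\right)^{2} = \left(- \frac{19}{6} - 107\right)^{2} = \left(- \frac{661}{6}\right)^{2} = \frac{436921}{36}$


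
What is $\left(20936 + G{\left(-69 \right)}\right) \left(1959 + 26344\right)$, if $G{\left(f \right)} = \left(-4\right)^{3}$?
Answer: $590740216$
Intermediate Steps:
$G{\left(f \right)} = -64$
$\left(20936 + G{\left(-69 \right)}\right) \left(1959 + 26344\right) = \left(20936 - 64\right) \left(1959 + 26344\right) = 20872 \cdot 28303 = 590740216$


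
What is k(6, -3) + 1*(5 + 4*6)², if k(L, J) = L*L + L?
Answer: 883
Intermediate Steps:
k(L, J) = L + L² (k(L, J) = L² + L = L + L²)
k(6, -3) + 1*(5 + 4*6)² = 6*(1 + 6) + 1*(5 + 4*6)² = 6*7 + 1*(5 + 24)² = 42 + 1*29² = 42 + 1*841 = 42 + 841 = 883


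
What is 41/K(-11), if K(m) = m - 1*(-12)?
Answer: 41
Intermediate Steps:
K(m) = 12 + m (K(m) = m + 12 = 12 + m)
41/K(-11) = 41/(12 - 11) = 41/1 = 41*1 = 41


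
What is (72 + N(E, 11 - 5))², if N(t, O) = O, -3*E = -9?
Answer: 6084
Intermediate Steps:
E = 3 (E = -⅓*(-9) = 3)
(72 + N(E, 11 - 5))² = (72 + (11 - 5))² = (72 + 6)² = 78² = 6084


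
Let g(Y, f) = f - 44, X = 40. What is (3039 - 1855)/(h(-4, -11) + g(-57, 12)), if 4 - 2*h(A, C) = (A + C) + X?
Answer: -2368/85 ≈ -27.859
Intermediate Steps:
g(Y, f) = -44 + f
h(A, C) = -18 - A/2 - C/2 (h(A, C) = 2 - ((A + C) + 40)/2 = 2 - (40 + A + C)/2 = 2 + (-20 - A/2 - C/2) = -18 - A/2 - C/2)
(3039 - 1855)/(h(-4, -11) + g(-57, 12)) = (3039 - 1855)/((-18 - 1/2*(-4) - 1/2*(-11)) + (-44 + 12)) = 1184/((-18 + 2 + 11/2) - 32) = 1184/(-21/2 - 32) = 1184/(-85/2) = 1184*(-2/85) = -2368/85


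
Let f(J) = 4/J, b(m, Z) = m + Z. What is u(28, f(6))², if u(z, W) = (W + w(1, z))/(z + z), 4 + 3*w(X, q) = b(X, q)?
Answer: 81/3136 ≈ 0.025829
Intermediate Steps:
b(m, Z) = Z + m
w(X, q) = -4/3 + X/3 + q/3 (w(X, q) = -4/3 + (q + X)/3 = -4/3 + (X + q)/3 = -4/3 + (X/3 + q/3) = -4/3 + X/3 + q/3)
u(z, W) = (-1 + W + z/3)/(2*z) (u(z, W) = (W + (-4/3 + (⅓)*1 + z/3))/(z + z) = (W + (-4/3 + ⅓ + z/3))/((2*z)) = (W + (-1 + z/3))*(1/(2*z)) = (-1 + W + z/3)*(1/(2*z)) = (-1 + W + z/3)/(2*z))
u(28, f(6))² = ((⅙)*(-3 + 28 + 3*(4/6))/28)² = ((⅙)*(1/28)*(-3 + 28 + 3*(4*(⅙))))² = ((⅙)*(1/28)*(-3 + 28 + 3*(⅔)))² = ((⅙)*(1/28)*(-3 + 28 + 2))² = ((⅙)*(1/28)*27)² = (9/56)² = 81/3136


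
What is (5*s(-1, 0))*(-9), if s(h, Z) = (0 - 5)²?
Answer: -1125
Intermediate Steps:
s(h, Z) = 25 (s(h, Z) = (-5)² = 25)
(5*s(-1, 0))*(-9) = (5*25)*(-9) = 125*(-9) = -1125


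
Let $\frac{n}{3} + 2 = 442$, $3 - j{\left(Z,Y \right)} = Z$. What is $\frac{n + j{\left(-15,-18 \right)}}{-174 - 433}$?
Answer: $- \frac{1338}{607} \approx -2.2043$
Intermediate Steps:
$j{\left(Z,Y \right)} = 3 - Z$
$n = 1320$ ($n = -6 + 3 \cdot 442 = -6 + 1326 = 1320$)
$\frac{n + j{\left(-15,-18 \right)}}{-174 - 433} = \frac{1320 + \left(3 - -15\right)}{-174 - 433} = \frac{1320 + \left(3 + 15\right)}{-607} = \left(1320 + 18\right) \left(- \frac{1}{607}\right) = 1338 \left(- \frac{1}{607}\right) = - \frac{1338}{607}$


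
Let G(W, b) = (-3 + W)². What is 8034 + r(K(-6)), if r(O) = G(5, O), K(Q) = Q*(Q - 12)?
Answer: 8038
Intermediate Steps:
K(Q) = Q*(-12 + Q)
r(O) = 4 (r(O) = (-3 + 5)² = 2² = 4)
8034 + r(K(-6)) = 8034 + 4 = 8038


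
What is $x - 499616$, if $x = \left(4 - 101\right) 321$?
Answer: $-530753$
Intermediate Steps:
$x = -31137$ ($x = \left(-97\right) 321 = -31137$)
$x - 499616 = -31137 - 499616 = -530753$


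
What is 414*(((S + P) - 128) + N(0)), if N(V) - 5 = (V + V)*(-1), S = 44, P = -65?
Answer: -59616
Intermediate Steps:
N(V) = 5 - 2*V (N(V) = 5 + (V + V)*(-1) = 5 + (2*V)*(-1) = 5 - 2*V)
414*(((S + P) - 128) + N(0)) = 414*(((44 - 65) - 128) + (5 - 2*0)) = 414*((-21 - 128) + (5 + 0)) = 414*(-149 + 5) = 414*(-144) = -59616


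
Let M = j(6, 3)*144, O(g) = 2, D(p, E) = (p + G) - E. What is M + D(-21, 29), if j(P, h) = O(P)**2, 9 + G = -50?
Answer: 467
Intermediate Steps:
G = -59 (G = -9 - 50 = -59)
D(p, E) = -59 + p - E (D(p, E) = (p - 59) - E = (-59 + p) - E = -59 + p - E)
j(P, h) = 4 (j(P, h) = 2**2 = 4)
M = 576 (M = 4*144 = 576)
M + D(-21, 29) = 576 + (-59 - 21 - 1*29) = 576 + (-59 - 21 - 29) = 576 - 109 = 467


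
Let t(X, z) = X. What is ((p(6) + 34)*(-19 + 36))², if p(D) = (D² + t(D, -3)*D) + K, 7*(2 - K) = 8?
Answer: 161696656/49 ≈ 3.2999e+6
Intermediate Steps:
K = 6/7 (K = 2 - ⅐*8 = 2 - 8/7 = 6/7 ≈ 0.85714)
p(D) = 6/7 + 2*D² (p(D) = (D² + D*D) + 6/7 = (D² + D²) + 6/7 = 2*D² + 6/7 = 6/7 + 2*D²)
((p(6) + 34)*(-19 + 36))² = (((6/7 + 2*6²) + 34)*(-19 + 36))² = (((6/7 + 2*36) + 34)*17)² = (((6/7 + 72) + 34)*17)² = ((510/7 + 34)*17)² = ((748/7)*17)² = (12716/7)² = 161696656/49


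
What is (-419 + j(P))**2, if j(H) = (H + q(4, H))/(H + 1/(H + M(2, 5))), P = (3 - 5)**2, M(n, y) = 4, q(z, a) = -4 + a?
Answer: 190302025/1089 ≈ 1.7475e+5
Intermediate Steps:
P = 4 (P = (-2)**2 = 4)
j(H) = (-4 + 2*H)/(H + 1/(4 + H)) (j(H) = (H + (-4 + H))/(H + 1/(H + 4)) = (-4 + 2*H)/(H + 1/(4 + H)))
(-419 + j(P))**2 = (-419 + 2*(-8 + 4**2 + 2*4)/(1 + 4**2 + 4*4))**2 = (-419 + 2*(-8 + 16 + 8)/(1 + 16 + 16))**2 = (-419 + 2*16/33)**2 = (-419 + 2*(1/33)*16)**2 = (-419 + 32/33)**2 = (-13795/33)**2 = 190302025/1089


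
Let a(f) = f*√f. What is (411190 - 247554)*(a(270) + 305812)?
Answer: 50041852432 + 132545160*√30 ≈ 5.0768e+10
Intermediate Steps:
a(f) = f^(3/2)
(411190 - 247554)*(a(270) + 305812) = (411190 - 247554)*(270^(3/2) + 305812) = 163636*(810*√30 + 305812) = 163636*(305812 + 810*√30) = 50041852432 + 132545160*√30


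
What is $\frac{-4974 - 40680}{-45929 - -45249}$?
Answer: $\frac{22827}{340} \approx 67.138$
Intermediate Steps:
$\frac{-4974 - 40680}{-45929 - -45249} = - \frac{45654}{-45929 + 45249} = - \frac{45654}{-680} = \left(-45654\right) \left(- \frac{1}{680}\right) = \frac{22827}{340}$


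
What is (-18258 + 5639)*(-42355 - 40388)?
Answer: 1044133917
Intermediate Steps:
(-18258 + 5639)*(-42355 - 40388) = -12619*(-82743) = 1044133917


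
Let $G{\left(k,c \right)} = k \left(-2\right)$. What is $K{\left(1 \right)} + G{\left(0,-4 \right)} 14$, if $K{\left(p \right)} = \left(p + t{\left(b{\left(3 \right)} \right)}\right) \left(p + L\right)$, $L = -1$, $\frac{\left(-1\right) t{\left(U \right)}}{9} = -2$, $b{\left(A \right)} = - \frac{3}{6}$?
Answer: $0$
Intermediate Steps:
$b{\left(A \right)} = - \frac{1}{2}$ ($b{\left(A \right)} = \left(-3\right) \frac{1}{6} = - \frac{1}{2}$)
$G{\left(k,c \right)} = - 2 k$
$t{\left(U \right)} = 18$ ($t{\left(U \right)} = \left(-9\right) \left(-2\right) = 18$)
$K{\left(p \right)} = \left(-1 + p\right) \left(18 + p\right)$ ($K{\left(p \right)} = \left(p + 18\right) \left(p - 1\right) = \left(18 + p\right) \left(-1 + p\right) = \left(-1 + p\right) \left(18 + p\right)$)
$K{\left(1 \right)} + G{\left(0,-4 \right)} 14 = \left(-18 + 1^{2} + 17 \cdot 1\right) + \left(-2\right) 0 \cdot 14 = \left(-18 + 1 + 17\right) + 0 \cdot 14 = 0 + 0 = 0$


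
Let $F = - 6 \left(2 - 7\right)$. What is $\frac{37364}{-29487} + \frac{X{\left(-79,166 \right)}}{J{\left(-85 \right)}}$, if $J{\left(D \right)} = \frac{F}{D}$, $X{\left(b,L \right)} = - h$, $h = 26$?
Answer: $\frac{711615}{9829} \approx 72.4$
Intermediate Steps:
$X{\left(b,L \right)} = -26$ ($X{\left(b,L \right)} = \left(-1\right) 26 = -26$)
$F = 30$ ($F = \left(-6\right) \left(-5\right) = 30$)
$J{\left(D \right)} = \frac{30}{D}$
$\frac{37364}{-29487} + \frac{X{\left(-79,166 \right)}}{J{\left(-85 \right)}} = \frac{37364}{-29487} - \frac{26}{30 \frac{1}{-85}} = 37364 \left(- \frac{1}{29487}\right) - \frac{26}{30 \left(- \frac{1}{85}\right)} = - \frac{37364}{29487} - \frac{26}{- \frac{6}{17}} = - \frac{37364}{29487} - - \frac{221}{3} = - \frac{37364}{29487} + \frac{221}{3} = \frac{711615}{9829}$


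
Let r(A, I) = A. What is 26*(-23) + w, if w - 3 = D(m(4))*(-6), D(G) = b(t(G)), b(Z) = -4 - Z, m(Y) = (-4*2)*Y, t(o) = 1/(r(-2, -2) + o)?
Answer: -9710/17 ≈ -571.18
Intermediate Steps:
t(o) = 1/(-2 + o)
m(Y) = -8*Y
D(G) = -4 - 1/(-2 + G)
w = 456/17 (w = 3 + ((7 - (-32)*4)/(-2 - 8*4))*(-6) = 3 + ((7 - 4*(-32))/(-2 - 32))*(-6) = 3 + ((7 + 128)/(-34))*(-6) = 3 - 1/34*135*(-6) = 3 - 135/34*(-6) = 3 + 405/17 = 456/17 ≈ 26.824)
26*(-23) + w = 26*(-23) + 456/17 = -598 + 456/17 = -9710/17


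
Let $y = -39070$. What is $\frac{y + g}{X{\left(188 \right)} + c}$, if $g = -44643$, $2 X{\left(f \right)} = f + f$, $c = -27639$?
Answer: $\frac{83713}{27451} \approx 3.0495$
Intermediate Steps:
$X{\left(f \right)} = f$ ($X{\left(f \right)} = \frac{f + f}{2} = \frac{2 f}{2} = f$)
$\frac{y + g}{X{\left(188 \right)} + c} = \frac{-39070 - 44643}{188 - 27639} = - \frac{83713}{-27451} = \left(-83713\right) \left(- \frac{1}{27451}\right) = \frac{83713}{27451}$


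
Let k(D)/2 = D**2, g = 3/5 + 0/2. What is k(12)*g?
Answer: 864/5 ≈ 172.80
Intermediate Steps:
g = 3/5 (g = 3*(1/5) + 0*(1/2) = 3/5 + 0 = 3/5 ≈ 0.60000)
k(D) = 2*D**2
k(12)*g = (2*12**2)*(3/5) = (2*144)*(3/5) = 288*(3/5) = 864/5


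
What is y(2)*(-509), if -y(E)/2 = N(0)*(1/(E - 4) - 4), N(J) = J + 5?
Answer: -22905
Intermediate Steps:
N(J) = 5 + J
y(E) = 40 - 10/(-4 + E) (y(E) = -2*(5 + 0)*(1/(E - 4) - 4) = -10*(1/(-4 + E) - 4) = -10*(-4 + 1/(-4 + E)) = -2*(-20 + 5/(-4 + E)) = 40 - 10/(-4 + E))
y(2)*(-509) = (10*(-17 + 4*2)/(-4 + 2))*(-509) = (10*(-17 + 8)/(-2))*(-509) = (10*(-1/2)*(-9))*(-509) = 45*(-509) = -22905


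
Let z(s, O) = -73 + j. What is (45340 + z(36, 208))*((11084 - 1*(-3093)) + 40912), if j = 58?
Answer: 2496908925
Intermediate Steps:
z(s, O) = -15 (z(s, O) = -73 + 58 = -15)
(45340 + z(36, 208))*((11084 - 1*(-3093)) + 40912) = (45340 - 15)*((11084 - 1*(-3093)) + 40912) = 45325*((11084 + 3093) + 40912) = 45325*(14177 + 40912) = 45325*55089 = 2496908925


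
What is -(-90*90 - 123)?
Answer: 8223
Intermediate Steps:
-(-90*90 - 123) = -(-8100 - 123) = -1*(-8223) = 8223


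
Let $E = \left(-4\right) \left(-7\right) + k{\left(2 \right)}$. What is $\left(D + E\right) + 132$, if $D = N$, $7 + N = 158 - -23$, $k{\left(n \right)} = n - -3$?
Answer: $339$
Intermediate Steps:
$k{\left(n \right)} = 3 + n$ ($k{\left(n \right)} = n + 3 = 3 + n$)
$E = 33$ ($E = \left(-4\right) \left(-7\right) + \left(3 + 2\right) = 28 + 5 = 33$)
$N = 174$ ($N = -7 + \left(158 - -23\right) = -7 + \left(158 + 23\right) = -7 + 181 = 174$)
$D = 174$
$\left(D + E\right) + 132 = \left(174 + 33\right) + 132 = 207 + 132 = 339$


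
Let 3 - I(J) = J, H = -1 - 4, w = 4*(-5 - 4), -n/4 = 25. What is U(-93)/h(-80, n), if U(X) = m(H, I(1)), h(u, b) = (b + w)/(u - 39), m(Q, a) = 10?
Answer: 35/4 ≈ 8.7500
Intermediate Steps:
n = -100 (n = -4*25 = -100)
w = -36 (w = 4*(-9) = -36)
H = -5
I(J) = 3 - J
h(u, b) = (-36 + b)/(-39 + u) (h(u, b) = (b - 36)/(u - 39) = (-36 + b)/(-39 + u))
U(X) = 10
U(-93)/h(-80, n) = 10/(((-36 - 100)/(-39 - 80))) = 10/((-136/(-119))) = 10/((-1/119*(-136))) = 10/(8/7) = 10*(7/8) = 35/4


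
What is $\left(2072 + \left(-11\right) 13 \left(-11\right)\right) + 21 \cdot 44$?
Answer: $4569$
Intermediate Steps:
$\left(2072 + \left(-11\right) 13 \left(-11\right)\right) + 21 \cdot 44 = \left(2072 - -1573\right) + 924 = \left(2072 + 1573\right) + 924 = 3645 + 924 = 4569$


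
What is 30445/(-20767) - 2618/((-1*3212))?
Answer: -1973697/3031982 ≈ -0.65096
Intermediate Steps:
30445/(-20767) - 2618/((-1*3212)) = 30445*(-1/20767) - 2618/(-3212) = -30445/20767 - 2618*(-1/3212) = -30445/20767 + 119/146 = -1973697/3031982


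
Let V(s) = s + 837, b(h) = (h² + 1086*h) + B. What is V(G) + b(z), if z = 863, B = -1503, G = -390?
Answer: 1680931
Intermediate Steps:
b(h) = -1503 + h² + 1086*h (b(h) = (h² + 1086*h) - 1503 = -1503 + h² + 1086*h)
V(s) = 837 + s
V(G) + b(z) = (837 - 390) + (-1503 + 863² + 1086*863) = 447 + (-1503 + 744769 + 937218) = 447 + 1680484 = 1680931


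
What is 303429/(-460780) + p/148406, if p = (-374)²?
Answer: 9710689553/34191258340 ≈ 0.28401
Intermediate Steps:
p = 139876
303429/(-460780) + p/148406 = 303429/(-460780) + 139876/148406 = 303429*(-1/460780) + 139876*(1/148406) = -303429/460780 + 69938/74203 = 9710689553/34191258340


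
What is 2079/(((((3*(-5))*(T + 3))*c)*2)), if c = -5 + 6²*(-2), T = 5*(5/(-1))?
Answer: -9/220 ≈ -0.040909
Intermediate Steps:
T = -25 (T = 5*(5*(-1)) = 5*(-5) = -25)
c = -77 (c = -5 + 36*(-2) = -5 - 72 = -77)
2079/(((((3*(-5))*(T + 3))*c)*2)) = 2079/(((((3*(-5))*(-25 + 3))*(-77))*2)) = 2079/(((-15*(-22)*(-77))*2)) = 2079/(((330*(-77))*2)) = 2079/((-25410*2)) = 2079/(-50820) = 2079*(-1/50820) = -9/220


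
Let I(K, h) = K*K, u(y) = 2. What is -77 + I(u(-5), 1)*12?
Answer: -29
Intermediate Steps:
I(K, h) = K**2
-77 + I(u(-5), 1)*12 = -77 + 2**2*12 = -77 + 4*12 = -77 + 48 = -29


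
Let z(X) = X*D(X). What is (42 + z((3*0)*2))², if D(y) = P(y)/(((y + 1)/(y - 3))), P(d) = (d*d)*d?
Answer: 1764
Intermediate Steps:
P(d) = d³ (P(d) = d²*d = d³)
D(y) = y³*(-3 + y)/(1 + y) (D(y) = y³/(((y + 1)/(y - 3))) = y³/(((1 + y)/(-3 + y))) = y³*((-3 + y)/(1 + y)) = y³*(-3 + y)/(1 + y))
z(X) = X⁴*(-3 + X)/(1 + X) (z(X) = X*(X³*(-3 + X)/(1 + X)) = X⁴*(-3 + X)/(1 + X))
(42 + z((3*0)*2))² = (42 + ((3*0)*2)⁴*(-3 + (3*0)*2)/(1 + (3*0)*2))² = (42 + (0*2)⁴*(-3 + 0*2)/(1 + 0*2))² = (42 + 0⁴*(-3 + 0)/(1 + 0))² = (42 + 0*(-3)/1)² = (42 + 0*1*(-3))² = (42 + 0)² = 42² = 1764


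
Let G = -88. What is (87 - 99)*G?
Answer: 1056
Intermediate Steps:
(87 - 99)*G = (87 - 99)*(-88) = -12*(-88) = 1056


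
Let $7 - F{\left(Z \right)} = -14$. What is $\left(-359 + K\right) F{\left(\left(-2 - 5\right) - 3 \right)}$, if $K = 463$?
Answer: $2184$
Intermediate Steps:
$F{\left(Z \right)} = 21$ ($F{\left(Z \right)} = 7 - -14 = 7 + 14 = 21$)
$\left(-359 + K\right) F{\left(\left(-2 - 5\right) - 3 \right)} = \left(-359 + 463\right) 21 = 104 \cdot 21 = 2184$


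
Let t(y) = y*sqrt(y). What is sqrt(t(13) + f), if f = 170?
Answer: sqrt(170 + 13*sqrt(13)) ≈ 14.727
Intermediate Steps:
t(y) = y**(3/2)
sqrt(t(13) + f) = sqrt(13**(3/2) + 170) = sqrt(13*sqrt(13) + 170) = sqrt(170 + 13*sqrt(13))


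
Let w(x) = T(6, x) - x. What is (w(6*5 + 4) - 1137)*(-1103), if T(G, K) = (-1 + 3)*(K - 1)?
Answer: 1218815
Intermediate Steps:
T(G, K) = -2 + 2*K (T(G, K) = 2*(-1 + K) = -2 + 2*K)
w(x) = -2 + x (w(x) = (-2 + 2*x) - x = -2 + x)
(w(6*5 + 4) - 1137)*(-1103) = ((-2 + (6*5 + 4)) - 1137)*(-1103) = ((-2 + (30 + 4)) - 1137)*(-1103) = ((-2 + 34) - 1137)*(-1103) = (32 - 1137)*(-1103) = -1105*(-1103) = 1218815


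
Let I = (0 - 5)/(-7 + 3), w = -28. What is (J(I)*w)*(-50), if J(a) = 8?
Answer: 11200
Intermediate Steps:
I = 5/4 (I = -5/(-4) = -5*(-¼) = 5/4 ≈ 1.2500)
(J(I)*w)*(-50) = (8*(-28))*(-50) = -224*(-50) = 11200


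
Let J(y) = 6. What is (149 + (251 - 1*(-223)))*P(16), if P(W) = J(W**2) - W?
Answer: -6230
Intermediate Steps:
P(W) = 6 - W
(149 + (251 - 1*(-223)))*P(16) = (149 + (251 - 1*(-223)))*(6 - 1*16) = (149 + (251 + 223))*(6 - 16) = (149 + 474)*(-10) = 623*(-10) = -6230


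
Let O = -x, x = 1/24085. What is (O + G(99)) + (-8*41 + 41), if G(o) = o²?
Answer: 229144689/24085 ≈ 9514.0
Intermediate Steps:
x = 1/24085 ≈ 4.1520e-5
O = -1/24085 (O = -1*1/24085 = -1/24085 ≈ -4.1520e-5)
(O + G(99)) + (-8*41 + 41) = (-1/24085 + 99²) + (-8*41 + 41) = (-1/24085 + 9801) + (-328 + 41) = 236057084/24085 - 287 = 229144689/24085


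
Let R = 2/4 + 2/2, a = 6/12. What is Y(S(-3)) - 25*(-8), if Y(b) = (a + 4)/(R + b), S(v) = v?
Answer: 197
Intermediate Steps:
a = ½ (a = 6*(1/12) = ½ ≈ 0.50000)
R = 3/2 (R = 2*(¼) + 2*(½) = ½ + 1 = 3/2 ≈ 1.5000)
Y(b) = 9/(2*(3/2 + b)) (Y(b) = (½ + 4)/(3/2 + b) = 9/(2*(3/2 + b)))
Y(S(-3)) - 25*(-8) = 9/(3 + 2*(-3)) - 25*(-8) = 9/(3 - 6) - 1*(-200) = 9/(-3) + 200 = 9*(-⅓) + 200 = -3 + 200 = 197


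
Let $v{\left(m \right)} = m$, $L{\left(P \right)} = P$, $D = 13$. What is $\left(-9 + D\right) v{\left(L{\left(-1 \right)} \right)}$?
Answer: $-4$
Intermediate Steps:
$\left(-9 + D\right) v{\left(L{\left(-1 \right)} \right)} = \left(-9 + 13\right) \left(-1\right) = 4 \left(-1\right) = -4$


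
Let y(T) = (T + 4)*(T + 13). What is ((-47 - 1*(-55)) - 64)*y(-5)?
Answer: 448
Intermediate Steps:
y(T) = (4 + T)*(13 + T)
((-47 - 1*(-55)) - 64)*y(-5) = ((-47 - 1*(-55)) - 64)*(52 + (-5)**2 + 17*(-5)) = ((-47 + 55) - 64)*(52 + 25 - 85) = (8 - 64)*(-8) = -56*(-8) = 448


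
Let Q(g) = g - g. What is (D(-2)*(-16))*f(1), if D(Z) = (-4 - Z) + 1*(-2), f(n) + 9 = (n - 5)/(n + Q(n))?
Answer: -832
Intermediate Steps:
Q(g) = 0
f(n) = -9 + (-5 + n)/n (f(n) = -9 + (n - 5)/(n + 0) = -9 + (-5 + n)/n)
D(Z) = -6 - Z (D(Z) = (-4 - Z) - 2 = -6 - Z)
(D(-2)*(-16))*f(1) = ((-6 - 1*(-2))*(-16))*(-8 - 5/1) = ((-6 + 2)*(-16))*(-8 - 5*1) = (-4*(-16))*(-8 - 5) = 64*(-13) = -832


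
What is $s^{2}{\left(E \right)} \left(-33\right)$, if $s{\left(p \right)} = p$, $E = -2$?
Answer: $-132$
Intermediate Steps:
$s^{2}{\left(E \right)} \left(-33\right) = \left(-2\right)^{2} \left(-33\right) = 4 \left(-33\right) = -132$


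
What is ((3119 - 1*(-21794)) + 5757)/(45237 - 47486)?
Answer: -30670/2249 ≈ -13.637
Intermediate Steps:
((3119 - 1*(-21794)) + 5757)/(45237 - 47486) = ((3119 + 21794) + 5757)/(-2249) = (24913 + 5757)*(-1/2249) = 30670*(-1/2249) = -30670/2249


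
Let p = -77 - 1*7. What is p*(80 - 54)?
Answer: -2184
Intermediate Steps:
p = -84 (p = -77 - 7 = -84)
p*(80 - 54) = -84*(80 - 54) = -84*26 = -2184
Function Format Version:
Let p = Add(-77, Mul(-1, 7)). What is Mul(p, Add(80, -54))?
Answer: -2184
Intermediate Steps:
p = -84 (p = Add(-77, -7) = -84)
Mul(p, Add(80, -54)) = Mul(-84, Add(80, -54)) = Mul(-84, 26) = -2184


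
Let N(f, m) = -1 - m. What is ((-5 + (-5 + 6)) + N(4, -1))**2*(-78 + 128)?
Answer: 800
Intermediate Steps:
((-5 + (-5 + 6)) + N(4, -1))**2*(-78 + 128) = ((-5 + (-5 + 6)) + (-1 - 1*(-1)))**2*(-78 + 128) = ((-5 + 1) + (-1 + 1))**2*50 = (-4 + 0)**2*50 = (-4)**2*50 = 16*50 = 800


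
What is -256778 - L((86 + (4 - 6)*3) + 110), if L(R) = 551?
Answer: -257329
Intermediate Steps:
-256778 - L((86 + (4 - 6)*3) + 110) = -256778 - 1*551 = -256778 - 551 = -257329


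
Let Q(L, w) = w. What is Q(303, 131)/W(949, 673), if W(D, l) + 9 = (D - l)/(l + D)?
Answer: -106241/7161 ≈ -14.836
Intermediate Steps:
W(D, l) = -9 + (D - l)/(D + l) (W(D, l) = -9 + (D - l)/(l + D) = -9 + (D - l)/(D + l))
Q(303, 131)/W(949, 673) = 131/((2*(-5*673 - 4*949)/(949 + 673))) = 131/((2*(-3365 - 3796)/1622)) = 131/((2*(1/1622)*(-7161))) = 131/(-7161/811) = 131*(-811/7161) = -106241/7161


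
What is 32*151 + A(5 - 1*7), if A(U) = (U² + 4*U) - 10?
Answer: 4818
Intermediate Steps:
A(U) = -10 + U² + 4*U
32*151 + A(5 - 1*7) = 32*151 + (-10 + (5 - 1*7)² + 4*(5 - 1*7)) = 4832 + (-10 + (5 - 7)² + 4*(5 - 7)) = 4832 + (-10 + (-2)² + 4*(-2)) = 4832 + (-10 + 4 - 8) = 4832 - 14 = 4818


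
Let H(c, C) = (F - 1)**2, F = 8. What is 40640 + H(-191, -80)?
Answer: 40689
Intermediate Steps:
H(c, C) = 49 (H(c, C) = (8 - 1)**2 = 7**2 = 49)
40640 + H(-191, -80) = 40640 + 49 = 40689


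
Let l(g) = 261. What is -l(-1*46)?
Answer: -261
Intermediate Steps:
-l(-1*46) = -1*261 = -261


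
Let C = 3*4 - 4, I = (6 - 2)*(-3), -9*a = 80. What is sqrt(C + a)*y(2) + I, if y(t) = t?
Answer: -12 + 4*I*sqrt(2)/3 ≈ -12.0 + 1.8856*I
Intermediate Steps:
a = -80/9 (a = -1/9*80 = -80/9 ≈ -8.8889)
I = -12 (I = 4*(-3) = -12)
C = 8 (C = 12 - 4 = 8)
sqrt(C + a)*y(2) + I = sqrt(8 - 80/9)*2 - 12 = sqrt(-8/9)*2 - 12 = (2*I*sqrt(2)/3)*2 - 12 = 4*I*sqrt(2)/3 - 12 = -12 + 4*I*sqrt(2)/3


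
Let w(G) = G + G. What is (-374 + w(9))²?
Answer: 126736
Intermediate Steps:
w(G) = 2*G
(-374 + w(9))² = (-374 + 2*9)² = (-374 + 18)² = (-356)² = 126736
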